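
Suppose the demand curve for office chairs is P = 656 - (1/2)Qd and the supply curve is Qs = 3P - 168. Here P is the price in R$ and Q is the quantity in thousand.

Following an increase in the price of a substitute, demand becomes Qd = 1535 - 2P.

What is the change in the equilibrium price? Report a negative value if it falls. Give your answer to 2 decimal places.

+44.60

Initially, 1312 - 2P = 3P - 168, so 1480 = 5P and P = 296, Q = 720.
After the shift, demand is Qd = 1535 - 2P and supply is Qs = 3P - 168.
Equate the new curves: 1535 - 2P = 3P - 168, giving 1703 = 5P, P = 340.6, Q = 853.8.
ΔP = 340.6 − 296 = +44.60.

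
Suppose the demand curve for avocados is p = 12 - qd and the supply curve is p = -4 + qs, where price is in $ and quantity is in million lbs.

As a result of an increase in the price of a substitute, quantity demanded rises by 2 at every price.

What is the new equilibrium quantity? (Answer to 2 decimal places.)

9.00

Original equilibrium: 12 - p = p + 4 gives 8 = 2p, so p = 4 and q = 8.
The new curves are qd = 14 - p (demand) and qs = p + 4 (supply).
Equate the new curves: 14 - p = p + 4, giving 10 = 2p, p = 5, q = 9.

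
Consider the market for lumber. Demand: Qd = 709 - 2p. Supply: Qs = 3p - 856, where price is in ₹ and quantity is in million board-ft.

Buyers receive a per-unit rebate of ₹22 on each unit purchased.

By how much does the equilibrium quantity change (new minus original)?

Before the shock: 709 - 2p = 3p - 856 ⇒ 1565 = 5p ⇒ p = 313, Q = 83.
Since buyers' out-of-pocket price is the market price minus the rebate, the effective demand curve becomes Qd = 753 - 2p.
Setting them equal: 753 - 2p = 3p - 856 → 1609 = 5p, so p = 321.8 and Q = 109.4.
ΔQ = 109.4 − 83 = +26.4.

+26.4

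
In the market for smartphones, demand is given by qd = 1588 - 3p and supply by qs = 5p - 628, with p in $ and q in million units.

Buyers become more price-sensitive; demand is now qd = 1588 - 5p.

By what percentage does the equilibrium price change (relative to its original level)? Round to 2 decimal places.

Original equilibrium: 1588 - 3p = 5p - 628 gives 2216 = 8p, so p = 277 and q = 757.
After the shift, demand is qd = 1588 - 5p and supply is qs = 5p - 628.
Clearing the new market: 1588 - 5p = 5p - 628, so p = 221.6 and q = 480.
%Δp = (221.6 − 277) / 277 × 100 = -20.00%.

-20.00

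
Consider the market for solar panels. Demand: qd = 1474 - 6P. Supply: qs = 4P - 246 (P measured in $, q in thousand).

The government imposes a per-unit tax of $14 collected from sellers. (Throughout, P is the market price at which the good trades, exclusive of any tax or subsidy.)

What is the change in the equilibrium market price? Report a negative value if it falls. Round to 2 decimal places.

Before the shock: 1474 - 6P = 4P - 246 ⇒ 1720 = 10P ⇒ P = 172, q = 442.
Since sellers keep the price net of the tax, the effective supply curve becomes qs = 4P - 302.
Setting them equal: 1474 - 6P = 4P - 302 → 1776 = 10P, so P = 177.6 and q = 408.4.
ΔP = 177.6 − 172 = +5.60.

+5.60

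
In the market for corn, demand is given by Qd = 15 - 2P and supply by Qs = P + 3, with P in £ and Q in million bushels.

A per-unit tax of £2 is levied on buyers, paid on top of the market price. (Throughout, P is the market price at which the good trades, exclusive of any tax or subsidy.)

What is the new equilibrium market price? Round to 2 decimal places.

2.67

Before the shock: 15 - 2P = P + 3 ⇒ 12 = 3P ⇒ P = 4, Q = 7.
Since buyers pay the price plus the tax, the effective demand curve becomes Qd = 11 - 2P.
Setting them equal: 11 - 2P = P + 3 → 8 = 3P, so P = 8/3 ≈ 2.6667 and Q = 17/3 ≈ 5.6667.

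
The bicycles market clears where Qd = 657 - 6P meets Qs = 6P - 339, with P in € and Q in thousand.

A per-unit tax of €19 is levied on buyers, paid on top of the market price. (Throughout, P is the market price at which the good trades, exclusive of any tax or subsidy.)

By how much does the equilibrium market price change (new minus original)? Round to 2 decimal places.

-9.50

Before the shock: 657 - 6P = 6P - 339 ⇒ 996 = 12P ⇒ P = 83, Q = 159.
Since buyers pay the price plus the tax, the effective demand curve becomes Qd = 543 - 6P.
Equate the new curves: 543 - 6P = 6P - 339, giving 882 = 12P, P = 73.5, Q = 102.
ΔP = 73.5 − 83 = -9.50.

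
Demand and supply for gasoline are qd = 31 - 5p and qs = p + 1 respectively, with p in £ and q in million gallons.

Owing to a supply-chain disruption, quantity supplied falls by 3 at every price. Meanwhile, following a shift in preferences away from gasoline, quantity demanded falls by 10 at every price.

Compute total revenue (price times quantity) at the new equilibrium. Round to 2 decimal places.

7.03

Solve the original market: 31 - 5p = p + 1, hence p = 5 and q = 6.
With the change applied: demand qd = 21 - 5p, supply qs = p - 2.
Equate the new curves: 21 - 5p = p - 2, giving 23 = 6p, p = 23/6 ≈ 3.8333, q = 11/6 ≈ 1.8333.
New expenditure = 3.8333 × 1.8333 = 7.03.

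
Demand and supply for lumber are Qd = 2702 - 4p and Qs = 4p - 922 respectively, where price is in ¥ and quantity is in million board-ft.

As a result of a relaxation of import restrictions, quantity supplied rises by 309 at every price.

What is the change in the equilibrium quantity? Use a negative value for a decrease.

Initially, 2702 - 4p = 4p - 922, so 3624 = 8p and p = 453, Q = 890.
With the change applied: demand Qd = 2702 - 4p, supply Qs = 4p - 613.
Clearing the new market: 2702 - 4p = 4p - 613, so p = 414.375 and Q = 1044.5.
ΔQ = 1044.5 − 890 = +154.5.

+154.5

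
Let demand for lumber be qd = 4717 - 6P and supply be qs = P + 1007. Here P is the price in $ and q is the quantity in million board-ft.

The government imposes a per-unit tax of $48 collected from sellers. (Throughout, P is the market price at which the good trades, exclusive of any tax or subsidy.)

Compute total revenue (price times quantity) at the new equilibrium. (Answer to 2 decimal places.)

803061.59

Before the shock: 4717 - 6P = P + 1007 ⇒ 3710 = 7P ⇒ P = 530, q = 1537.
Since sellers keep the price net of the tax, the effective supply curve becomes qs = P + 959.
Clearing the new market: 4717 - 6P = P + 959, so P = 3758/7 ≈ 536.8571 and q = 10471/7 ≈ 1495.8571.
New expenditure = 536.8571 × 1495.8571 = 803061.59.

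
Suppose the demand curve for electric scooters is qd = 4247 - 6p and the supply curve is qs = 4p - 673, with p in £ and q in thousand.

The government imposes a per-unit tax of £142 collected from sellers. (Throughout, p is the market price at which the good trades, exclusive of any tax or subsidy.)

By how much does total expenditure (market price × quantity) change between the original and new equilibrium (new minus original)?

Solve the original market: 4247 - 6p = 4p - 673, hence p = 492 and q = 1295.
Since sellers keep the price net of the tax, the effective supply curve becomes qs = 4p - 1241.
New equilibrium: 4247 - 6p = 4p - 1241 ⇒ 5488 = 10p ⇒ p = 548.8, q = 954.2.
Expenditure moves from 492×1295 = 637140 to 548.8×954.2 = 523664.96; change = -113475.04.

-113475.04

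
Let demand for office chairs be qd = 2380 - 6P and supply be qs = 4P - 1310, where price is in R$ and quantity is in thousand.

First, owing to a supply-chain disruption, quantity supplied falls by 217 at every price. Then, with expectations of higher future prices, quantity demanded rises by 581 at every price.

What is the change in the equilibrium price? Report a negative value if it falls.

Original equilibrium: 2380 - 6P = 4P - 1310 gives 3690 = 10P, so P = 369 and q = 166.
The new curves are qd = 2961 - 6P (demand) and qs = 4P - 1527 (supply).
Clearing the new market: 2961 - 6P = 4P - 1527, so P = 448.8 and q = 268.2.
ΔP = 448.8 − 369 = +79.8.

+79.8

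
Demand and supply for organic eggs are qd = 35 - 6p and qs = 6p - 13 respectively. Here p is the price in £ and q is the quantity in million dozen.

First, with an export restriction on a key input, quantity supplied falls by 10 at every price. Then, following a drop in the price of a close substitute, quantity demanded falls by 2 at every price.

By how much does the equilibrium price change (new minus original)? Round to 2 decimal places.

+0.67

Solve the original market: 35 - 6p = 6p - 13, hence p = 4 and q = 11.
With the change applied: demand qd = 33 - 6p, supply qs = 6p - 23.
New equilibrium: 33 - 6p = 6p - 23 ⇒ 56 = 12p ⇒ p = 14/3 ≈ 4.6667, q = 5.
Δp = 4.6667 − 4 = +0.67.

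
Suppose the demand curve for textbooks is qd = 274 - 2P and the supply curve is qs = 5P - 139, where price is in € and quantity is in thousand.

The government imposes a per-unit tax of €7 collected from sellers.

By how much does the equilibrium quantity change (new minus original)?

Before the shock: 274 - 2P = 5P - 139 ⇒ 413 = 7P ⇒ P = 59, q = 156.
Since sellers keep the price net of the tax, the effective supply curve becomes qs = 5P - 174.
Clearing the new market: 274 - 2P = 5P - 174, so P = 64 and q = 146.
Δq = 146 − 156 = -10.

-10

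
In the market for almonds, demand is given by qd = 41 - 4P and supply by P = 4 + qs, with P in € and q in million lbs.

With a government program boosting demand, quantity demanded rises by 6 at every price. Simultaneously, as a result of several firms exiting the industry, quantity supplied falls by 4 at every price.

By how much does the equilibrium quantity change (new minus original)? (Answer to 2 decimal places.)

-2.00

Before the shock: 41 - 4P = P - 4 ⇒ 45 = 5P ⇒ P = 9, q = 5.
After the shift, demand is qd = 47 - 4P and supply is qs = P - 8.
Equate the new curves: 47 - 4P = P - 8, giving 55 = 5P, P = 11, q = 3.
Δq = 3 − 5 = -2.00.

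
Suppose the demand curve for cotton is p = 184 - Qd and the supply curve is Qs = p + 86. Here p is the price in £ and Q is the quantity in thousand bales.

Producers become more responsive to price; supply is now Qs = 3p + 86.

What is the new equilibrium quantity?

159.5

Solve the original market: 184 - p = p + 86, hence p = 49 and Q = 135.
The shock moves the curves to Qd = 184 - p and Qs = 3p + 86.
Equate the new curves: 184 - p = 3p + 86, giving 98 = 4p, p = 24.5, Q = 159.5.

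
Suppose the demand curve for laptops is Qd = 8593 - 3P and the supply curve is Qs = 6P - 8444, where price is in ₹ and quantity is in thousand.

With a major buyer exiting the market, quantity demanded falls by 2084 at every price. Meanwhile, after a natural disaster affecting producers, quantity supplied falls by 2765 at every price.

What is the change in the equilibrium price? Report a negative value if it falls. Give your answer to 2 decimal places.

+75.67

Initially, 8593 - 3P = 6P - 8444, so 17037 = 9P and P = 1893, Q = 2914.
With the change applied: demand Qd = 6509 - 3P, supply Qs = 6P - 11209.
Setting them equal: 6509 - 3P = 6P - 11209 → 17718 = 9P, so P = 5906/3 ≈ 1968.6667 and Q = 603.
ΔP = 1968.6667 − 1893 = +75.67.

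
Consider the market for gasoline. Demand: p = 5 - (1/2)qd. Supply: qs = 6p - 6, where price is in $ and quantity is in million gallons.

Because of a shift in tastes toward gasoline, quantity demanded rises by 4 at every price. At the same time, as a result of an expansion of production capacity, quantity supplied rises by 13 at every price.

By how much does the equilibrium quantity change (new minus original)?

Before the shock: 10 - 2p = 6p - 6 ⇒ 16 = 8p ⇒ p = 2, q = 6.
The shock moves the curves to qd = 14 - 2p and qs = 6p + 7.
New equilibrium: 14 - 2p = 6p + 7 ⇒ 7 = 8p ⇒ p = 0.875, q = 12.25.
Δq = 12.25 − 6 = +6.25.

+6.25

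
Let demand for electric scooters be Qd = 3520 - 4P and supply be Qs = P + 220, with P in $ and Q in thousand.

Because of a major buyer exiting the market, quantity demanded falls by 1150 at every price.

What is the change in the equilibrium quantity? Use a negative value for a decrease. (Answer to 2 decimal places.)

Original equilibrium: 3520 - 4P = P + 220 gives 3300 = 5P, so P = 660 and Q = 880.
The shock moves the curves to Qd = 2370 - 4P and Qs = P + 220.
Setting them equal: 2370 - 4P = P + 220 → 2150 = 5P, so P = 430 and Q = 650.
ΔQ = 650 − 880 = -230.00.

-230.00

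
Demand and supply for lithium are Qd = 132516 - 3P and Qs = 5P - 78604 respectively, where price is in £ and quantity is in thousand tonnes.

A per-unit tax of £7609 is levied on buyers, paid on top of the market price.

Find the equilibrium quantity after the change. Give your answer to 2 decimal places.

39079.13

Initially, 132516 - 3P = 5P - 78604, so 211120 = 8P and P = 26390, Q = 53346.
Since buyers pay the price plus the tax, the effective demand curve becomes Qd = 109689 - 3P.
Clearing the new market: 109689 - 3P = 5P - 78604, so P = 23536.625 and Q = 39079.125.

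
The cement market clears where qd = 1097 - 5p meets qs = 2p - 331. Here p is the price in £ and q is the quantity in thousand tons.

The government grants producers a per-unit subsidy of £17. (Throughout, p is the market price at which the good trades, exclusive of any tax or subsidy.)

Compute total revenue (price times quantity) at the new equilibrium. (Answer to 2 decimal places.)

Solve the original market: 1097 - 5p = 2p - 331, hence p = 204 and q = 77.
Since sellers receive the price plus the subsidy, the effective supply curve becomes qs = 2p - 297.
Equate the new curves: 1097 - 5p = 2p - 297, giving 1394 = 7p, p = 1394/7 ≈ 199.1429, q = 709/7 ≈ 101.2857.
New expenditure = 199.1429 × 101.2857 = 20170.33.

20170.33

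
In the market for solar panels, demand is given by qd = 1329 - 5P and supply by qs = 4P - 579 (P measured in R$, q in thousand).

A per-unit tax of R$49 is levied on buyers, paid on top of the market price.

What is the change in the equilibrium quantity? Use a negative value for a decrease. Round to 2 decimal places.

-108.89

Solve the original market: 1329 - 5P = 4P - 579, hence P = 212 and q = 269.
Since buyers pay the price plus the tax, the effective demand curve becomes qd = 1084 - 5P.
Clearing the new market: 1084 - 5P = 4P - 579, so P = 1663/9 ≈ 184.7778 and q = 1441/9 ≈ 160.1111.
Δq = 160.1111 − 269 = -108.89.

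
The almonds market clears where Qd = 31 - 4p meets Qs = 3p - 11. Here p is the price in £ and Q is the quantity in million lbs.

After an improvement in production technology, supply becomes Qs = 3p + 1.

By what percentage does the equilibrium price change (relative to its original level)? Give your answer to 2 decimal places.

-28.57

Before the shock: 31 - 4p = 3p - 11 ⇒ 42 = 7p ⇒ p = 6, Q = 7.
With the change applied: demand Qd = 31 - 4p, supply Qs = 3p + 1.
Equate the new curves: 31 - 4p = 3p + 1, giving 30 = 7p, p = 30/7 ≈ 4.2857, Q = 97/7 ≈ 13.8571.
%Δp = (4.2857 − 6) / 6 × 100 = -28.57%.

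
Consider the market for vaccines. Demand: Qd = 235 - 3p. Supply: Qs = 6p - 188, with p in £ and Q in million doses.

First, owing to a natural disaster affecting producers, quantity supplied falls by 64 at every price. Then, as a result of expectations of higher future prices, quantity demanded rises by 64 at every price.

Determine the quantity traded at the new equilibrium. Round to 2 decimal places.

115.33

Original equilibrium: 235 - 3p = 6p - 188 gives 423 = 9p, so p = 47 and Q = 94.
After the shift, demand is Qd = 299 - 3p and supply is Qs = 6p - 252.
Setting them equal: 299 - 3p = 6p - 252 → 551 = 9p, so p = 551/9 ≈ 61.2222 and Q = 346/3 ≈ 115.3333.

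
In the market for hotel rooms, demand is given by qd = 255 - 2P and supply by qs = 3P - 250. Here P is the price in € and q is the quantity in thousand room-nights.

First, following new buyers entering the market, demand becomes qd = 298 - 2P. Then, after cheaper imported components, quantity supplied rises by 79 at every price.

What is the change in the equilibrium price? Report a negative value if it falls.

Solve the original market: 255 - 2P = 3P - 250, hence P = 101 and q = 53.
The new curves are qd = 298 - 2P (demand) and qs = 3P - 171 (supply).
New equilibrium: 298 - 2P = 3P - 171 ⇒ 469 = 5P ⇒ P = 93.8, q = 110.4.
ΔP = 93.8 − 101 = -7.2.

-7.2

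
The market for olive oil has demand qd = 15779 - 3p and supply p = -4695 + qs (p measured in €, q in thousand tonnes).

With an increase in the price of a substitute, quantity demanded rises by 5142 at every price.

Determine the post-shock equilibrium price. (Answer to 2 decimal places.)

Solve the original market: 15779 - 3p = p + 4695, hence p = 2771 and q = 7466.
The new curves are qd = 20921 - 3p (demand) and qs = p + 4695 (supply).
Setting them equal: 20921 - 3p = p + 4695 → 16226 = 4p, so p = 4056.5 and q = 8751.5.

4056.50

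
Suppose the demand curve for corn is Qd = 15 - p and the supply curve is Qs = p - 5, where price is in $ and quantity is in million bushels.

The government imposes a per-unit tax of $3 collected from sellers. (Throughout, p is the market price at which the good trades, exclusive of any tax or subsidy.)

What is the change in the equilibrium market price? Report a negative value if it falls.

Original equilibrium: 15 - p = p - 5 gives 20 = 2p, so p = 10 and Q = 5.
Since sellers keep the price net of the tax, the effective supply curve becomes Qs = p - 8.
Setting them equal: 15 - p = p - 8 → 23 = 2p, so p = 11.5 and Q = 3.5.
Δp = 11.5 − 10 = +1.5.

+1.5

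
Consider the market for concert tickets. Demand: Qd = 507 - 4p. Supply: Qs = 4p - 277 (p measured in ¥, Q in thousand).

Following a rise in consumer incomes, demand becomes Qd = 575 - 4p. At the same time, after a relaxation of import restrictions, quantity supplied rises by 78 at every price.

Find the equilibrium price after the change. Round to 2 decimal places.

Solve the original market: 507 - 4p = 4p - 277, hence p = 98 and Q = 115.
After the shift, demand is Qd = 575 - 4p and supply is Qs = 4p - 199.
New equilibrium: 575 - 4p = 4p - 199 ⇒ 774 = 8p ⇒ p = 96.75, Q = 188.

96.75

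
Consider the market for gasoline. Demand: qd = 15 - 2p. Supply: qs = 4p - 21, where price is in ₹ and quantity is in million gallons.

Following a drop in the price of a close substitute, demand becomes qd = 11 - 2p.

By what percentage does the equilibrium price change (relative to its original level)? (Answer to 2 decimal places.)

Solve the original market: 15 - 2p = 4p - 21, hence p = 6 and q = 3.
The new curves are qd = 11 - 2p (demand) and qs = 4p - 21 (supply).
New equilibrium: 11 - 2p = 4p - 21 ⇒ 32 = 6p ⇒ p = 16/3 ≈ 5.3333, q = 1/3 ≈ 0.3333.
%Δp = (5.3333 − 6) / 6 × 100 = -11.11%.

-11.11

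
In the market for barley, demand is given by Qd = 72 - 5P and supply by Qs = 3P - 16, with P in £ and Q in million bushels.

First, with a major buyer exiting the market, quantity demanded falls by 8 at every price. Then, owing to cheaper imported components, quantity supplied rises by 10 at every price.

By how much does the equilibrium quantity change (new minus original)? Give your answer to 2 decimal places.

Before the shock: 72 - 5P = 3P - 16 ⇒ 88 = 8P ⇒ P = 11, Q = 17.
The new curves are Qd = 64 - 5P (demand) and Qs = 3P - 6 (supply).
Setting them equal: 64 - 5P = 3P - 6 → 70 = 8P, so P = 8.75 and Q = 20.25.
ΔQ = 20.25 − 17 = +3.25.

+3.25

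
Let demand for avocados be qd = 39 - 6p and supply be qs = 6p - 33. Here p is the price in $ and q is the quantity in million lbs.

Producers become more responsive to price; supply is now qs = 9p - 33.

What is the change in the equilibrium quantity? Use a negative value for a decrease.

Before the shock: 39 - 6p = 6p - 33 ⇒ 72 = 12p ⇒ p = 6, q = 3.
After the shift, demand is qd = 39 - 6p and supply is qs = 9p - 33.
Clearing the new market: 39 - 6p = 9p - 33, so p = 4.8 and q = 10.2.
Δq = 10.2 − 3 = +7.2.

+7.2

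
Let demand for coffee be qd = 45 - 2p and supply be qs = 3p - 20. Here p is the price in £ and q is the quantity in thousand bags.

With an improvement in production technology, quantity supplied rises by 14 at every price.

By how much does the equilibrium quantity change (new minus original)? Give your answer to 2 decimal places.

+5.60

Solve the original market: 45 - 2p = 3p - 20, hence p = 13 and q = 19.
After the shift, demand is qd = 45 - 2p and supply is qs = 3p - 6.
Setting them equal: 45 - 2p = 3p - 6 → 51 = 5p, so p = 10.2 and q = 24.6.
Δq = 24.6 − 19 = +5.60.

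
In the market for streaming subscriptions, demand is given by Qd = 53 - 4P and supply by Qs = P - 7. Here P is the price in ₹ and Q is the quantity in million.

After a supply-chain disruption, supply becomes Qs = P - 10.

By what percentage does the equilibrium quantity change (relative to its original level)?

-48

Solve the original market: 53 - 4P = P - 7, hence P = 12 and Q = 5.
The new curves are Qd = 53 - 4P (demand) and Qs = P - 10 (supply).
Setting them equal: 53 - 4P = P - 10 → 63 = 5P, so P = 12.6 and Q = 2.6.
%ΔQ = (2.6 − 5) / 5 × 100 = -48%.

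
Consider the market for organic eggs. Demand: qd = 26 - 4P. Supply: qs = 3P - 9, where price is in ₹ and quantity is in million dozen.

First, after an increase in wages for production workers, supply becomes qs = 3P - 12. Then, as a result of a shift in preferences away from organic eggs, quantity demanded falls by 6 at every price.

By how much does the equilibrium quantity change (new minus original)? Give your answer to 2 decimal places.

-4.29

Original equilibrium: 26 - 4P = 3P - 9 gives 35 = 7P, so P = 5 and q = 6.
The shock moves the curves to qd = 20 - 4P and qs = 3P - 12.
Clearing the new market: 20 - 4P = 3P - 12, so P = 32/7 ≈ 4.5714 and q = 12/7 ≈ 1.7143.
Δq = 1.7143 − 6 = -4.29.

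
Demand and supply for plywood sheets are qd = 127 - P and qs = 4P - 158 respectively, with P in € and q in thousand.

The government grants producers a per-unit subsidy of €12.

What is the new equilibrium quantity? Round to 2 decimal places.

Before the shock: 127 - P = 4P - 158 ⇒ 285 = 5P ⇒ P = 57, q = 70.
Since sellers receive the price plus the subsidy, the effective supply curve becomes qs = 4P - 110.
Clearing the new market: 127 - P = 4P - 110, so P = 47.4 and q = 79.6.

79.60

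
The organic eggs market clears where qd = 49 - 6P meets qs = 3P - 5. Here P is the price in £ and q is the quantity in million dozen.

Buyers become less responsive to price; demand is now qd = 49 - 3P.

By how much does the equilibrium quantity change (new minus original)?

+9

Before the shock: 49 - 6P = 3P - 5 ⇒ 54 = 9P ⇒ P = 6, q = 13.
After the shift, demand is qd = 49 - 3P and supply is qs = 3P - 5.
New equilibrium: 49 - 3P = 3P - 5 ⇒ 54 = 6P ⇒ P = 9, q = 22.
Δq = 22 − 13 = +9.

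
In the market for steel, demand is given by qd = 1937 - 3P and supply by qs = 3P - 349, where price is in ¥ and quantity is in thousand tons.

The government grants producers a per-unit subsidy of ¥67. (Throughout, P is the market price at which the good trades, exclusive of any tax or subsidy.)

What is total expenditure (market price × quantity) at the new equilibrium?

310838.75

Original equilibrium: 1937 - 3P = 3P - 349 gives 2286 = 6P, so P = 381 and q = 794.
Since sellers receive the price plus the subsidy, the effective supply curve becomes qs = 3P - 148.
Equate the new curves: 1937 - 3P = 3P - 148, giving 2085 = 6P, P = 347.5, q = 894.5.
New expenditure = 347.5 × 894.5 = 310838.75.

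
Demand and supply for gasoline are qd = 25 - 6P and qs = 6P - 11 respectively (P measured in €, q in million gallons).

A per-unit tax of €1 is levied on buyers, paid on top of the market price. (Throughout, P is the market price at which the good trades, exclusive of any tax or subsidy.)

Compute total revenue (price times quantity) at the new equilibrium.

Before the shock: 25 - 6P = 6P - 11 ⇒ 36 = 12P ⇒ P = 3, q = 7.
Since buyers pay the price plus the tax, the effective demand curve becomes qd = 19 - 6P.
Equate the new curves: 19 - 6P = 6P - 11, giving 30 = 12P, P = 2.5, q = 4.
New expenditure = 2.5 × 4 = 10.

10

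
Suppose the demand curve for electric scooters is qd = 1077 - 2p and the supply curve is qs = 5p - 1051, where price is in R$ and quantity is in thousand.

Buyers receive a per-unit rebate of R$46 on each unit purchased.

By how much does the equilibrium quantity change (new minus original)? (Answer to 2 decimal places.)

Original equilibrium: 1077 - 2p = 5p - 1051 gives 2128 = 7p, so p = 304 and q = 469.
Since buyers' out-of-pocket price is the market price minus the rebate, the effective demand curve becomes qd = 1169 - 2p.
Setting them equal: 1169 - 2p = 5p - 1051 → 2220 = 7p, so p = 2220/7 ≈ 317.1429 and q = 3743/7 ≈ 534.7143.
Δq = 534.7143 − 469 = +65.71.

+65.71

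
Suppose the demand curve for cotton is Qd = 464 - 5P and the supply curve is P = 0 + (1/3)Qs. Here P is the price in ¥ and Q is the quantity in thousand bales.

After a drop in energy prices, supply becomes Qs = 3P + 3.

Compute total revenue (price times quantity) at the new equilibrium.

10134.796875

Solve the original market: 464 - 5P = 3P, hence P = 58 and Q = 174.
The shock moves the curves to Qd = 464 - 5P and Qs = 3P + 3.
Equate the new curves: 464 - 5P = 3P + 3, giving 461 = 8P, P = 57.625, Q = 175.875.
New expenditure = 57.625 × 175.875 = 10134.796875.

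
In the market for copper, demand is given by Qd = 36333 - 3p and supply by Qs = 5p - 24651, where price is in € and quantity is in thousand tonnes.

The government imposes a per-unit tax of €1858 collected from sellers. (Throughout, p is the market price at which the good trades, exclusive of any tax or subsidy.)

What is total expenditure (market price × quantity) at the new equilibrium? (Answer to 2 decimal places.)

87669011.06

Before the shock: 36333 - 3p = 5p - 24651 ⇒ 60984 = 8p ⇒ p = 7623, Q = 13464.
Since sellers keep the price net of the tax, the effective supply curve becomes Qs = 5p - 33941.
Clearing the new market: 36333 - 3p = 5p - 33941, so p = 8784.25 and Q = 9980.25.
New expenditure = 8784.25 × 9980.25 = 87669011.06.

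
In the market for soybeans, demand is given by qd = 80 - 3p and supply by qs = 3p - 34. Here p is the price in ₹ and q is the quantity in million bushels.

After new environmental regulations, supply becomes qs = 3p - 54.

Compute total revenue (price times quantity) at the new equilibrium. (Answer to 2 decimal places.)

Solve the original market: 80 - 3p = 3p - 34, hence p = 19 and q = 23.
With the change applied: demand qd = 80 - 3p, supply qs = 3p - 54.
Setting them equal: 80 - 3p = 3p - 54 → 134 = 6p, so p = 67/3 ≈ 22.3333 and q = 13.
New expenditure = 22.3333 × 13 = 290.33.

290.33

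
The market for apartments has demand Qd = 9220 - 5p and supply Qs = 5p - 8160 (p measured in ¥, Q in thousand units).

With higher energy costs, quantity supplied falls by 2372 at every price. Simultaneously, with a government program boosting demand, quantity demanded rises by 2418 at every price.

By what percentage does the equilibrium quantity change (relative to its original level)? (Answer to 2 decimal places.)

+4.34

Solve the original market: 9220 - 5p = 5p - 8160, hence p = 1738 and Q = 530.
The shock moves the curves to Qd = 11638 - 5p and Qs = 5p - 10532.
New equilibrium: 11638 - 5p = 5p - 10532 ⇒ 22170 = 10p ⇒ p = 2217, Q = 553.
%ΔQ = (553 − 530) / 530 × 100 = +4.34%.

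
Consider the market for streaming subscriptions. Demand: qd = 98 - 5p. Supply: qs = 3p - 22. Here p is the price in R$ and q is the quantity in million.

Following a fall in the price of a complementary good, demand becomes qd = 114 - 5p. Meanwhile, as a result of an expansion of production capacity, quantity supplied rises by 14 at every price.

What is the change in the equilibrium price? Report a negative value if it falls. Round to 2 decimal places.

Initially, 98 - 5p = 3p - 22, so 120 = 8p and p = 15, q = 23.
With the change applied: demand qd = 114 - 5p, supply qs = 3p - 8.
New equilibrium: 114 - 5p = 3p - 8 ⇒ 122 = 8p ⇒ p = 15.25, q = 37.75.
Δp = 15.25 − 15 = +0.25.

+0.25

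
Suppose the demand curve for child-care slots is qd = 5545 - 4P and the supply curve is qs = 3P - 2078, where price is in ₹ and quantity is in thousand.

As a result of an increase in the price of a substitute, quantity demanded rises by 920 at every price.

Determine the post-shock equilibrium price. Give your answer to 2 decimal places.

1220.43

Original equilibrium: 5545 - 4P = 3P - 2078 gives 7623 = 7P, so P = 1089 and q = 1189.
The shock moves the curves to qd = 6465 - 4P and qs = 3P - 2078.
Setting them equal: 6465 - 4P = 3P - 2078 → 8543 = 7P, so P = 8543/7 ≈ 1220.4286 and q = 11083/7 ≈ 1583.2857.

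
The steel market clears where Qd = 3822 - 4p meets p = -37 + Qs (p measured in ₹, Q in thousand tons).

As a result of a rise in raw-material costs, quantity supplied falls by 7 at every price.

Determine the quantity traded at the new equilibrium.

Solve the original market: 3822 - 4p = p + 37, hence p = 757 and Q = 794.
With the change applied: demand Qd = 3822 - 4p, supply Qs = p + 30.
Setting them equal: 3822 - 4p = p + 30 → 3792 = 5p, so p = 758.4 and Q = 788.4.

788.4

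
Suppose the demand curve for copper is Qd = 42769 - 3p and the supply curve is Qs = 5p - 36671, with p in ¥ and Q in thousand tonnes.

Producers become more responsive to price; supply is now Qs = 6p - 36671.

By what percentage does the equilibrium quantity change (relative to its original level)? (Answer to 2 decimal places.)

Solve the original market: 42769 - 3p = 5p - 36671, hence p = 9930 and Q = 12979.
The new curves are Qd = 42769 - 3p (demand) and Qs = 6p - 36671 (supply).
Clearing the new market: 42769 - 3p = 6p - 36671, so p = 26480/3 ≈ 8826.6667 and Q = 16289.
%ΔQ = (16289 − 12979) / 12979 × 100 = +25.50%.

+25.50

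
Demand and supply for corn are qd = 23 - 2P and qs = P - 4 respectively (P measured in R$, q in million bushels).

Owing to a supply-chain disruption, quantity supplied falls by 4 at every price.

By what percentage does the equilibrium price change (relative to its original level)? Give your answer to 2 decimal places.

Solve the original market: 23 - 2P = P - 4, hence P = 9 and q = 5.
With the change applied: demand qd = 23 - 2P, supply qs = P - 8.
Equate the new curves: 23 - 2P = P - 8, giving 31 = 3P, P = 31/3 ≈ 10.3333, q = 7/3 ≈ 2.3333.
%ΔP = (10.3333 − 9) / 9 × 100 = +14.81%.

+14.81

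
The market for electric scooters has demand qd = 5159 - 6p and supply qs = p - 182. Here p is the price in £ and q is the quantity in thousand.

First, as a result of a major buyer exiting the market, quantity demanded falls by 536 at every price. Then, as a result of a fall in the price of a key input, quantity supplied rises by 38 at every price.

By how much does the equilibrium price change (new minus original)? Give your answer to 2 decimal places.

-82.00

Before the shock: 5159 - 6p = p - 182 ⇒ 5341 = 7p ⇒ p = 763, q = 581.
With the change applied: demand qd = 4623 - 6p, supply qs = p - 144.
New equilibrium: 4623 - 6p = p - 144 ⇒ 4767 = 7p ⇒ p = 681, q = 537.
Δp = 681 − 763 = -82.00.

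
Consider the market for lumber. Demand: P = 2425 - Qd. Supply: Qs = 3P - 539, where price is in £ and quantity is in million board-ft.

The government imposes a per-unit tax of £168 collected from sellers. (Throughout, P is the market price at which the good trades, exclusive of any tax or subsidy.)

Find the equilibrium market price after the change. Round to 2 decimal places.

Solve the original market: 2425 - P = 3P - 539, hence P = 741 and Q = 1684.
Since sellers keep the price net of the tax, the effective supply curve becomes Qs = 3P - 1043.
Setting them equal: 2425 - P = 3P - 1043 → 3468 = 4P, so P = 867 and Q = 1558.

867.00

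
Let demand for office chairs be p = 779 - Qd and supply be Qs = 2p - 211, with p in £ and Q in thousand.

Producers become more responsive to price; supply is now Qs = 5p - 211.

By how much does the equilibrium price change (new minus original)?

Before the shock: 779 - p = 2p - 211 ⇒ 990 = 3p ⇒ p = 330, Q = 449.
The shock moves the curves to Qd = 779 - p and Qs = 5p - 211.
Clearing the new market: 779 - p = 5p - 211, so p = 165 and Q = 614.
Δp = 165 − 330 = -165.

-165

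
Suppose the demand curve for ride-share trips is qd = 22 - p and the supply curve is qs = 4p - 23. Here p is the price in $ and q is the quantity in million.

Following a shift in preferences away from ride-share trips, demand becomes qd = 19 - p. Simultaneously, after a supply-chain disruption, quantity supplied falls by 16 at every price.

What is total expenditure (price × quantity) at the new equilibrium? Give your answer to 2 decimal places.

Original equilibrium: 22 - p = 4p - 23 gives 45 = 5p, so p = 9 and q = 13.
The new curves are qd = 19 - p (demand) and qs = 4p - 39 (supply).
Clearing the new market: 19 - p = 4p - 39, so p = 11.6 and q = 7.4.
New expenditure = 11.6 × 7.4 = 85.84.

85.84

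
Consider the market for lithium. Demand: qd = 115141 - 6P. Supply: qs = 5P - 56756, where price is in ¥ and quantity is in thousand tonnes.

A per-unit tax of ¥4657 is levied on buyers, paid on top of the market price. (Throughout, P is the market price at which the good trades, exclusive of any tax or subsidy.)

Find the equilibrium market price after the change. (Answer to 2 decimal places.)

13086.82

Before the shock: 115141 - 6P = 5P - 56756 ⇒ 171897 = 11P ⇒ P = 15627, q = 21379.
Since buyers pay the price plus the tax, the effective demand curve becomes qd = 87199 - 6P.
Clearing the new market: 87199 - 6P = 5P - 56756, so P = 143955/11 ≈ 13086.8182 and q = 95459/11 ≈ 8678.0909.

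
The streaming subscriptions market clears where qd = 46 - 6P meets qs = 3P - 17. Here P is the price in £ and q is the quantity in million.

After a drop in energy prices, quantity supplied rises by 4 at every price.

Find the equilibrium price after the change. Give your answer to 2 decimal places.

Initially, 46 - 6P = 3P - 17, so 63 = 9P and P = 7, q = 4.
The new curves are qd = 46 - 6P (demand) and qs = 3P - 13 (supply).
New equilibrium: 46 - 6P = 3P - 13 ⇒ 59 = 9P ⇒ P = 59/9 ≈ 6.5556, q = 20/3 ≈ 6.6667.

6.56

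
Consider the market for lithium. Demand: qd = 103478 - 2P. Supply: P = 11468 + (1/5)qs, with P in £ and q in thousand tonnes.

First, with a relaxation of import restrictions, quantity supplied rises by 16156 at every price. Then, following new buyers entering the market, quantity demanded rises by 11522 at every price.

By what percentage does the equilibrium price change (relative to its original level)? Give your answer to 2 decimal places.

Solve the original market: 103478 - 2P = 5P - 57340, hence P = 22974 and q = 57530.
After the shift, demand is qd = 115000 - 2P and supply is qs = 5P - 41184.
New equilibrium: 115000 - 2P = 5P - 41184 ⇒ 156184 = 7P ⇒ P = 22312, q = 70376.
%ΔP = (22312 − 22974) / 22974 × 100 = -2.88%.

-2.88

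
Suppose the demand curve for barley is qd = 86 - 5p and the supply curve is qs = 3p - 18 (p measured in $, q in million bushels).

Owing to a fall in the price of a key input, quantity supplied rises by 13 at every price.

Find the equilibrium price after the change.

Original equilibrium: 86 - 5p = 3p - 18 gives 104 = 8p, so p = 13 and q = 21.
After the shift, demand is qd = 86 - 5p and supply is qs = 3p - 5.
Setting them equal: 86 - 5p = 3p - 5 → 91 = 8p, so p = 11.375 and q = 29.125.

11.375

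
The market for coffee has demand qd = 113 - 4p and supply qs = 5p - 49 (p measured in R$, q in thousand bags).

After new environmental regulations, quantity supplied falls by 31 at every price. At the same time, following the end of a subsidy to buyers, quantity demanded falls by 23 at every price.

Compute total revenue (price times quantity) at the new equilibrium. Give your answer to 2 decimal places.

272.84

Initially, 113 - 4p = 5p - 49, so 162 = 9p and p = 18, q = 41.
The shock moves the curves to qd = 90 - 4p and qs = 5p - 80.
New equilibrium: 90 - 4p = 5p - 80 ⇒ 170 = 9p ⇒ p = 170/9 ≈ 18.8889, q = 130/9 ≈ 14.4444.
New expenditure = 18.8889 × 14.4444 = 272.84.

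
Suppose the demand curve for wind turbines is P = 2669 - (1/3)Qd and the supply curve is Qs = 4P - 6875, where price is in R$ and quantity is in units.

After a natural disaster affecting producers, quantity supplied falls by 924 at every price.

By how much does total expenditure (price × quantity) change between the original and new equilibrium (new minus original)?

Initially, 8007 - 3P = 4P - 6875, so 14882 = 7P and P = 2126, Q = 1629.
The new curves are Qd = 8007 - 3P (demand) and Qs = 4P - 7799 (supply).
Equate the new curves: 8007 - 3P = 4P - 7799, giving 15806 = 7P, P = 2258, Q = 1233.
Expenditure moves from 2126×1629 = 3463254 to 2258×1233 = 2784114; change = -679140.

-679140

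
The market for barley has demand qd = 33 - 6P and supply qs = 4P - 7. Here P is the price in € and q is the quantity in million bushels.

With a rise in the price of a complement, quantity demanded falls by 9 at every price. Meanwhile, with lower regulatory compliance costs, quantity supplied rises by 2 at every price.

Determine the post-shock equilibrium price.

Original equilibrium: 33 - 6P = 4P - 7 gives 40 = 10P, so P = 4 and q = 9.
With the change applied: demand qd = 24 - 6P, supply qs = 4P - 5.
New equilibrium: 24 - 6P = 4P - 5 ⇒ 29 = 10P ⇒ P = 2.9, q = 6.6.

2.9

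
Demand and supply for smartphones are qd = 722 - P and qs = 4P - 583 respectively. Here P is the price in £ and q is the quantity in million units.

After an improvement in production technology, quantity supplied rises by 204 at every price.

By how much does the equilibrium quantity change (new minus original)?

Solve the original market: 722 - P = 4P - 583, hence P = 261 and q = 461.
The shock moves the curves to qd = 722 - P and qs = 4P - 379.
New equilibrium: 722 - P = 4P - 379 ⇒ 1101 = 5P ⇒ P = 220.2, q = 501.8.
Δq = 501.8 − 461 = +40.8.

+40.8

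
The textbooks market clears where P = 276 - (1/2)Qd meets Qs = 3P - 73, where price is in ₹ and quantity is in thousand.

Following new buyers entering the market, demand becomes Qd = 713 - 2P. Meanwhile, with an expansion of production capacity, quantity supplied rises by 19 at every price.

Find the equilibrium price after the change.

Before the shock: 552 - 2P = 3P - 73 ⇒ 625 = 5P ⇒ P = 125, Q = 302.
After the shift, demand is Qd = 713 - 2P and supply is Qs = 3P - 54.
Clearing the new market: 713 - 2P = 3P - 54, so P = 153.4 and Q = 406.2.

153.4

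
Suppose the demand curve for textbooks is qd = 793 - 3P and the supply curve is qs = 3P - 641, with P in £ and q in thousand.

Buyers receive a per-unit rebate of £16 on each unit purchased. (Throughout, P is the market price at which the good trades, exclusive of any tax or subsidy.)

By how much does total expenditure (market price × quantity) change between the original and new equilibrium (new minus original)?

+6536

Initially, 793 - 3P = 3P - 641, so 1434 = 6P and P = 239, q = 76.
Since buyers' out-of-pocket price is the market price minus the rebate, the effective demand curve becomes qd = 841 - 3P.
Clearing the new market: 841 - 3P = 3P - 641, so P = 247 and q = 100.
Expenditure moves from 239×76 = 18164 to 247×100 = 24700; change = +6536.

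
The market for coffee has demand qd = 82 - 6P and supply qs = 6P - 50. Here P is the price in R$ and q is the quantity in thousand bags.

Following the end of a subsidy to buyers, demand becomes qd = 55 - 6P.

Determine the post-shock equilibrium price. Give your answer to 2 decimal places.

8.75

Initially, 82 - 6P = 6P - 50, so 132 = 12P and P = 11, q = 16.
The new curves are qd = 55 - 6P (demand) and qs = 6P - 50 (supply).
Clearing the new market: 55 - 6P = 6P - 50, so P = 8.75 and q = 2.5.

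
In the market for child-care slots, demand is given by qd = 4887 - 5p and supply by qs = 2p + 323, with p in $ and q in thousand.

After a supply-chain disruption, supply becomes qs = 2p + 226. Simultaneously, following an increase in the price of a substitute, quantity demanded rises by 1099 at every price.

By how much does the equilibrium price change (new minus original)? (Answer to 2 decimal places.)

+170.86

Solve the original market: 4887 - 5p = 2p + 323, hence p = 652 and q = 1627.
The new curves are qd = 5986 - 5p (demand) and qs = 2p + 226 (supply).
New equilibrium: 5986 - 5p = 2p + 226 ⇒ 5760 = 7p ⇒ p = 5760/7 ≈ 822.8571, q = 13102/7 ≈ 1871.7143.
Δp = 822.8571 − 652 = +170.86.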